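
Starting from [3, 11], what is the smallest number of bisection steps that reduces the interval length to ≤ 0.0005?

14

Width after n steps is 8/2^n. Need 2^n ≥ 8/0.0005 = 16000.
2^13 = 8192 < 16000 ≤ 2^14 = 16384, so n = 14.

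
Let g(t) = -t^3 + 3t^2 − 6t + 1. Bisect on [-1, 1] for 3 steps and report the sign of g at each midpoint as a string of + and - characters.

g(0) = 1 > 0, so the root lies in [0, 1]
g(0.5) = -1.375 < 0, so the root lies in [0, 0.5]
g(0.25) = -0.328125 < 0, so the root lies in [0, 0.25]

+--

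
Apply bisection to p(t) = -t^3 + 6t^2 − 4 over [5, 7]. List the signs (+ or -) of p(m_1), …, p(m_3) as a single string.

m = 6, p(m) = -4 (−); new bracket [5, 6]
m = 5.5, p(m) = 11.125 (+); new bracket [5.5, 6]
m = 5.75, p(m) = 4.265625 (+); new bracket [5.75, 6]

-++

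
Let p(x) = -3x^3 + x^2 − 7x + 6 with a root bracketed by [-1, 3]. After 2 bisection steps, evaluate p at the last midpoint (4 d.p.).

midpoint 1: p = -3 < 0 → [-1, 1]
midpoint 0: p = 6 > 0 → [0, 1]

6.0000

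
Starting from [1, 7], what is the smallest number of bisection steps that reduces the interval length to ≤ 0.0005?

Width after n steps is 6/2^n. Need 2^n ≥ 6/0.0005 = 12000.
2^13 = 8192 < 12000 ≤ 2^14 = 16384, so n = 14.

14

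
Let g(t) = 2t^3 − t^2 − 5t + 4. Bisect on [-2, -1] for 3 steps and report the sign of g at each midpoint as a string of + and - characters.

+-+

g(-1.5) = 2.5 > 0, so the root lies in [-2, -1.5]
g(-1.75) = -1.03125 < 0, so the root lies in [-1.75, -1.5]
g(-1.625) = 0.902344 > 0, so the root lies in [-1.75, -1.625]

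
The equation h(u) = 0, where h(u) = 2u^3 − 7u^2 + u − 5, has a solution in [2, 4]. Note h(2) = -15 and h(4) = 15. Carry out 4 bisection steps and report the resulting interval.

[3.5, 3.625]

midpoint 3: h = -11 < 0 → [3, 4]
midpoint 3.5: h = -1.5 < 0 → [3.5, 4]
midpoint 3.75: h = 5.78125 > 0 → [3.5, 3.75]
midpoint 3.625: h = 1.9102 > 0 → [3.5, 3.625]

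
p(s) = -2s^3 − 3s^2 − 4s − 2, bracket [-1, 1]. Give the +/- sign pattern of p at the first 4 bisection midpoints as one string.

--+-

m = 0, p(m) = -2 (−); new bracket [-1, 0]
m = -0.5, p(m) = -0.5 (−); new bracket [-1, -0.5]
m = -0.75, p(m) = 0.15625 (+); new bracket [-0.75, -0.5]
m = -0.625, p(m) = -0.1836 (−); new bracket [-0.75, -0.625]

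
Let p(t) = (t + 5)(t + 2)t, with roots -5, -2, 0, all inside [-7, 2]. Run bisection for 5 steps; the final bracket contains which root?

t = -2.5 gives p = 3.125, positive; keep [-7, -2.5]
t = -4.75 gives p = 3.265625, positive; keep [-7, -4.75]
t = -5.875 gives p = -19.919922, negative; keep [-5.875, -4.75]
t = -5.3125 gives p = -5.4993, negative; keep [-5.3125, -4.75]
t = -5.03125 gives p = -0.4766, negative; keep [-5.03125, -4.75]

-5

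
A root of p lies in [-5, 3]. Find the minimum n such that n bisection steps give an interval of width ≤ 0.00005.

18

Width after n steps is 8/2^n. Need 2^n ≥ 8/0.00005 = 160000.
2^17 = 131072 < 160000 ≤ 2^18 = 262144, so n = 18.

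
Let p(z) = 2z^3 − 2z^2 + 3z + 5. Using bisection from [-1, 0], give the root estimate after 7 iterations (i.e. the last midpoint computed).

z = -0.5 gives p = 2.75, positive; keep [-1, -0.5]
z = -0.75 gives p = 0.78125, positive; keep [-1, -0.75]
z = -0.875 gives p = -0.496094, negative; keep [-0.875, -0.75]
z = -0.8125 gives p = 0.1694, positive; keep [-0.875, -0.8125]
z = -0.84375 gives p = -0.1564, negative; keep [-0.84375, -0.8125]
z = -0.828125 gives p = 0.0082, positive; keep [-0.84375, -0.828125]
z = -0.8359375 gives p = -0.0737, negative; keep [-0.8359375, -0.828125]

-0.8359375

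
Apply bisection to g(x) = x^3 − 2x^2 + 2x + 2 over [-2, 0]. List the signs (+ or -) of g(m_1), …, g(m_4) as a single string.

-+--

midpoint -1: g = -3 < 0 → [-1, 0]
midpoint -0.5: g = 0.375 > 0 → [-1, -0.5]
midpoint -0.75: g = -1.046875 < 0 → [-0.75, -0.5]
midpoint -0.625: g = -0.2754 < 0 → [-0.625, -0.5]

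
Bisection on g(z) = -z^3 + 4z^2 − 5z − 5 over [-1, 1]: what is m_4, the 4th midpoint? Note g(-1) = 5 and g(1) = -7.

-0.625

z = 0 gives g = -5, negative; keep [-1, 0]
z = -0.5 gives g = -1.375, negative; keep [-1, -0.5]
z = -0.75 gives g = 1.421875, positive; keep [-0.75, -0.5]
z = -0.625 gives g = -0.0684, negative; keep [-0.75, -0.625]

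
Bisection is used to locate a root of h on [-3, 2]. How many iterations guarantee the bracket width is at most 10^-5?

Width after n steps is 5/2^n. Need 2^n ≥ 5/10^-5 = 500000.
2^18 = 262144 < 500000 ≤ 2^19 = 524288, so n = 19.

19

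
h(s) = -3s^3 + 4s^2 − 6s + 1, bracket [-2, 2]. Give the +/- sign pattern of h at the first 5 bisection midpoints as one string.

+---+

m = 0, h(m) = 1 (+); new bracket [0, 2]
m = 1, h(m) = -4 (−); new bracket [0, 1]
m = 0.5, h(m) = -1.375 (−); new bracket [0, 0.5]
m = 0.25, h(m) = -0.2969 (−); new bracket [0, 0.25]
m = 0.125, h(m) = 0.3066 (+); new bracket [0.125, 0.25]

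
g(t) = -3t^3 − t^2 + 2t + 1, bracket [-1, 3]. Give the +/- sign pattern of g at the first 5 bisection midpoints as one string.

-+++-

m = 1, g(m) = -1 (−); new bracket [-1, 1]
m = 0, g(m) = 1 (+); new bracket [0, 1]
m = 0.5, g(m) = 1.375 (+); new bracket [0.5, 1]
m = 0.75, g(m) = 0.6719 (+); new bracket [0.75, 1]
m = 0.875, g(m) = -0.0254 (−); new bracket [0.75, 0.875]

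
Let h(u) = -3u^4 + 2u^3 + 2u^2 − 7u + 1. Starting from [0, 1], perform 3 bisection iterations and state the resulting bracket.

h(0.5) = -1.9375 < 0, so the root lies in [0, 0.5]
h(0.25) = -0.605469 < 0, so the root lies in [0, 0.25]
h(0.125) = 0.159424 > 0, so the root lies in [0.125, 0.25]

[0.125, 0.25]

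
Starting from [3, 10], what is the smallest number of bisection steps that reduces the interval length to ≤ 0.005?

11

Width after n steps is 7/2^n. Need 2^n ≥ 7/0.005 = 1400.
2^10 = 1024 < 1400 ≤ 2^11 = 2048, so n = 11.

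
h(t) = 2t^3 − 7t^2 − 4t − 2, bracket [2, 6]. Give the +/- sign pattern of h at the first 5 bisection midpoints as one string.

m = 4, h(m) = -2 (−); new bracket [4, 6]
m = 5, h(m) = 53 (+); new bracket [4, 5]
m = 4.5, h(m) = 20.5 (+); new bracket [4, 4.5]
m = 4.25, h(m) = 8.0938 (+); new bracket [4, 4.25]
m = 4.125, h(m) = 2.7695 (+); new bracket [4, 4.125]

-++++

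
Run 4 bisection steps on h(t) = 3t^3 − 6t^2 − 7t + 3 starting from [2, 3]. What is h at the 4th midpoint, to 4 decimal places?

t = 2.5 gives h = -5.125, negative; keep [2.5, 3]
t = 2.75 gives h = 0.765625, positive; keep [2.5, 2.75]
t = 2.625 gives h = -2.455078, negative; keep [2.625, 2.75]
t = 2.6875 gives h = -0.9158, negative; keep [2.6875, 2.75]

-0.9158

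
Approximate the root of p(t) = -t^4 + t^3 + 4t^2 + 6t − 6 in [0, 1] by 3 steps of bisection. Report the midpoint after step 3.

0.625

t = 0.5 gives p = -1.9375, negative; keep [0.5, 1]
t = 0.75 gives p = 0.855469, positive; keep [0.5, 0.75]
t = 0.625 gives p = -0.595947, negative; keep [0.625, 0.75]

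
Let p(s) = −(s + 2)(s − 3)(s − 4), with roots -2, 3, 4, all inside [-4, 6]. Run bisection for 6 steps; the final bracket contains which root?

-2

s = 1 gives p = -18, negative; keep [-4, 1]
s = -1.5 gives p = -12.375, negative; keep [-4, -1.5]
s = -2.75 gives p = 29.109375, positive; keep [-2.75, -1.5]
s = -2.125 gives p = 3.9238, positive; keep [-2.125, -1.5]
s = -1.8125 gives p = -5.2449, negative; keep [-2.125, -1.8125]
s = -1.96875 gives p = -0.9268, negative; keep [-2.125, -1.96875]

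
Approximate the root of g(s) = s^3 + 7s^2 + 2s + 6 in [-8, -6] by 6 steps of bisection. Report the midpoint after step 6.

s = -7 gives g = -8, negative; keep [-7, -6]
s = -6.5 gives g = 14.125, positive; keep [-7, -6.5]
s = -6.75 gives g = 3.890625, positive; keep [-7, -6.75]
s = -6.875 gives g = -1.8418, negative; keep [-6.875, -6.75]
s = -6.8125 gives g = 1.0769, positive; keep [-6.875, -6.8125]
s = -6.84375 gives g = -0.3692, negative; keep [-6.84375, -6.8125]

-6.84375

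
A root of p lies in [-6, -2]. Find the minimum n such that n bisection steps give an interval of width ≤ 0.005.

10

Width after n steps is 4/2^n. Need 2^n ≥ 4/0.005 = 800.
2^9 = 512 < 800 ≤ 2^10 = 1024, so n = 10.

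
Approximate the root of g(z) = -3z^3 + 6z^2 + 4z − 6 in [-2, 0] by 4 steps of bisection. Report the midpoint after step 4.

m = -1, g(m) = -1 (−); new bracket [-2, -1]
m = -1.5, g(m) = 11.625 (+); new bracket [-1.5, -1]
m = -1.25, g(m) = 4.234375 (+); new bracket [-1.25, -1]
m = -1.125, g(m) = 1.3652 (+); new bracket [-1.125, -1]

-1.125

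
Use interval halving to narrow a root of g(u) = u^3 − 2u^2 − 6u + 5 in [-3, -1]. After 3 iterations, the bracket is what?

[-2.25, -2]

u = -2 gives g = 1, positive; keep [-3, -2]
u = -2.5 gives g = -8.125, negative; keep [-2.5, -2]
u = -2.25 gives g = -3.015625, negative; keep [-2.25, -2]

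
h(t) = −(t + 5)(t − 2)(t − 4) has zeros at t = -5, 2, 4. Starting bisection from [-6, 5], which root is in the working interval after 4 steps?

h(-0.5) = -50.625 < 0, so the root lies in [-6, -0.5]
h(-3.25) = -66.609375 < 0, so the root lies in [-6, -3.25]
h(-4.625) = -21.427734 < 0, so the root lies in [-6, -4.625]
h(-5.3125) = 21.2805 > 0, so the root lies in [-5.3125, -4.625]

-5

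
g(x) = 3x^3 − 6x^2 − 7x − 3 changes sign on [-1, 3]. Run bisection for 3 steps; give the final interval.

g(1) = -13 < 0, so the root lies in [1, 3]
g(2) = -17 < 0, so the root lies in [2, 3]
g(2.5) = -11.125 < 0, so the root lies in [2.5, 3]

[2.5, 3]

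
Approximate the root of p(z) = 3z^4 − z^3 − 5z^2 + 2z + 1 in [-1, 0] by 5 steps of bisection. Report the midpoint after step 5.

p(-0.5) = -0.9375 < 0, so the root lies in [-0.5, 0]
p(-0.25) = 0.214844 > 0, so the root lies in [-0.5, -0.25]
p(-0.375) = -0.341064 < 0, so the root lies in [-0.375, -0.25]
p(-0.3125) = -0.0542 < 0, so the root lies in [-0.3125, -0.25]
p(-0.28125) = 0.083 > 0, so the root lies in [-0.3125, -0.28125]

-0.28125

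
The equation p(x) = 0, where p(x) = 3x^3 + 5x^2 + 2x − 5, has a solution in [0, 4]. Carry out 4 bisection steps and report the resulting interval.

p(2) = 43 > 0, so the root lies in [0, 2]
p(1) = 5 > 0, so the root lies in [0, 1]
p(0.5) = -2.375 < 0, so the root lies in [0.5, 1]
p(0.75) = 0.5781 > 0, so the root lies in [0.5, 0.75]

[0.5, 0.75]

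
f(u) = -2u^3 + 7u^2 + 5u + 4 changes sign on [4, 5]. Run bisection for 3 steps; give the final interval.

[4.125, 4.25]

u = 4.5 gives f = -14, negative; keep [4, 4.5]
u = 4.25 gives f = -1.84375, negative; keep [4, 4.25]
u = 4.125 gives f = 3.355469, positive; keep [4.125, 4.25]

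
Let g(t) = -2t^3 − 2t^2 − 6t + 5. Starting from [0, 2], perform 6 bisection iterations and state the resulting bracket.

[0.59375, 0.625]

m = 1, g(m) = -5 (−); new bracket [0, 1]
m = 0.5, g(m) = 1.25 (+); new bracket [0.5, 1]
m = 0.75, g(m) = -1.46875 (−); new bracket [0.5, 0.75]
m = 0.625, g(m) = -0.0195 (−); new bracket [0.5, 0.625]
m = 0.5625, g(m) = 0.6362 (+); new bracket [0.5625, 0.625]
m = 0.59375, g(m) = 0.3138 (+); new bracket [0.59375, 0.625]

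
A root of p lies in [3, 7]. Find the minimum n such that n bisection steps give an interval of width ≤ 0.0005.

Width after n steps is 4/2^n. Need 2^n ≥ 4/0.0005 = 8000.
2^12 = 4096 < 8000 ≤ 2^13 = 8192, so n = 13.

13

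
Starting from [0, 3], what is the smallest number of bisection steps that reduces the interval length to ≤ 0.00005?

16

Width after n steps is 3/2^n. Need 2^n ≥ 3/0.00005 = 60000.
2^15 = 32768 < 60000 ≤ 2^16 = 65536, so n = 16.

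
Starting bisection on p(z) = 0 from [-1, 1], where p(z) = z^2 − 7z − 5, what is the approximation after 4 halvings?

-0.625

z = 0 gives p = -5, negative; keep [-1, 0]
z = -0.5 gives p = -1.25, negative; keep [-1, -0.5]
z = -0.75 gives p = 0.8125, positive; keep [-0.75, -0.5]
z = -0.625 gives p = -0.2344, negative; keep [-0.75, -0.625]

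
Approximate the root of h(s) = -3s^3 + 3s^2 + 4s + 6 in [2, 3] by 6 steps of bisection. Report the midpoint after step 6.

2.078125

midpoint 2.5: h = -12.125 < 0 → [2, 2.5]
midpoint 2.25: h = -3.984375 < 0 → [2, 2.25]
midpoint 2.125: h = -0.740234 < 0 → [2, 2.125]
midpoint 2.0625: h = 0.6907 > 0 → [2.0625, 2.125]
midpoint 2.09375: h = -0.0093 < 0 → [2.0625, 2.09375]
midpoint 2.078125: h = 0.3445 > 0 → [2.078125, 2.09375]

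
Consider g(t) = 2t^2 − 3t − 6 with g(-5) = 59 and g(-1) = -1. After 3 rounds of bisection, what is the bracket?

midpoint -3: g = 21 > 0 → [-3, -1]
midpoint -2: g = 8 > 0 → [-2, -1]
midpoint -1.5: g = 3 > 0 → [-1.5, -1]

[-1.5, -1]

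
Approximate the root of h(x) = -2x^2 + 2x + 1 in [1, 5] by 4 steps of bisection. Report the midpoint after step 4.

midpoint 3: h = -11 < 0 → [1, 3]
midpoint 2: h = -3 < 0 → [1, 2]
midpoint 1.5: h = -0.5 < 0 → [1, 1.5]
midpoint 1.25: h = 0.375 > 0 → [1.25, 1.5]

1.25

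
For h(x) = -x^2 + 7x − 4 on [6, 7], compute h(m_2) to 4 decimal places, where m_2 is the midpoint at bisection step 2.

midpoint 6.5: h = -0.75 < 0 → [6, 6.5]
midpoint 6.25: h = 0.6875 > 0 → [6.25, 6.5]

0.6875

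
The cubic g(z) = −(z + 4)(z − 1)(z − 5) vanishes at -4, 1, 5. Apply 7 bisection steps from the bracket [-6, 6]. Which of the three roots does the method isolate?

midpoint 0: g = -20 < 0 → [-6, 0]
midpoint -3: g = -32 < 0 → [-6, -3]
midpoint -4.5: g = 26.125 > 0 → [-4.5, -3]
midpoint -3.75: g = -10.3906 < 0 → [-4.5, -3.75]
midpoint -4.125: g = 5.8457 > 0 → [-4.125, -3.75]
midpoint -3.9375: g = -2.7581 < 0 → [-4.125, -3.9375]
midpoint -4.03125: g = 1.42 > 0 → [-4.03125, -3.9375]

-4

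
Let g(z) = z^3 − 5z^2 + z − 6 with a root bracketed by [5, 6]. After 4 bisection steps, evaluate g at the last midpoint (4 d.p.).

0.6643

m = 5.5, g(m) = 14.625 (+); new bracket [5, 5.5]
m = 5.25, g(m) = 6.140625 (+); new bracket [5, 5.25]
m = 5.125, g(m) = 2.408203 (+); new bracket [5, 5.125]
m = 5.0625, g(m) = 0.6643 (+); new bracket [5, 5.0625]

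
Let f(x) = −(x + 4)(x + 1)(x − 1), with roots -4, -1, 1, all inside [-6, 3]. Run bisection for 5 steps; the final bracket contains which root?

midpoint -1.5: f = -3.125 < 0 → [-6, -1.5]
midpoint -3.75: f = -3.265625 < 0 → [-6, -3.75]
midpoint -4.875: f = 19.919922 > 0 → [-4.875, -3.75]
midpoint -4.3125: f = 5.4993 > 0 → [-4.3125, -3.75]
midpoint -4.03125: f = 0.4766 > 0 → [-4.03125, -3.75]

-4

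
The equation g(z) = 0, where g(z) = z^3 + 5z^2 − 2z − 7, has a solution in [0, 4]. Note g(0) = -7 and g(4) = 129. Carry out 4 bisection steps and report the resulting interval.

[1, 1.25]

z = 2 gives g = 17, positive; keep [0, 2]
z = 1 gives g = -3, negative; keep [1, 2]
z = 1.5 gives g = 4.625, positive; keep [1, 1.5]
z = 1.25 gives g = 0.2656, positive; keep [1, 1.25]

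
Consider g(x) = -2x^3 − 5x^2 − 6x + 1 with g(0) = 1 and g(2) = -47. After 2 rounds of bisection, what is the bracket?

g(1) = -12 < 0, so the root lies in [0, 1]
g(0.5) = -3.5 < 0, so the root lies in [0, 0.5]

[0, 0.5]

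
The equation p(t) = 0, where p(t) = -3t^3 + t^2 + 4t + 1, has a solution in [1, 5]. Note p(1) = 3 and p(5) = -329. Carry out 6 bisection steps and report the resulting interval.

midpoint 3: p = -59 < 0 → [1, 3]
midpoint 2: p = -11 < 0 → [1, 2]
midpoint 1.5: p = -0.875 < 0 → [1, 1.5]
midpoint 1.25: p = 1.7031 > 0 → [1.25, 1.5]
midpoint 1.375: p = 0.5918 > 0 → [1.375, 1.5]
midpoint 1.4375: p = -0.095 < 0 → [1.375, 1.4375]

[1.375, 1.4375]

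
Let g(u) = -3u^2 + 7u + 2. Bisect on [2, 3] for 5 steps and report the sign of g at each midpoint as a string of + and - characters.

+--+-

u = 2.5 gives g = 0.75, positive; keep [2.5, 3]
u = 2.75 gives g = -1.4375, negative; keep [2.5, 2.75]
u = 2.625 gives g = -0.296875, negative; keep [2.5, 2.625]
u = 2.5625 gives g = 0.2383, positive; keep [2.5625, 2.625]
u = 2.59375 gives g = -0.0264, negative; keep [2.5625, 2.59375]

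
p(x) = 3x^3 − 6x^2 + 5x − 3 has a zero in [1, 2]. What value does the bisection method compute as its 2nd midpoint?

x = 1.5 gives p = 1.125, positive; keep [1, 1.5]
x = 1.25 gives p = -0.265625, negative; keep [1.25, 1.5]

1.25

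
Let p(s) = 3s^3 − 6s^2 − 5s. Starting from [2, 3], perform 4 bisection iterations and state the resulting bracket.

midpoint 2.5: p = -3.125 < 0 → [2.5, 3]
midpoint 2.75: p = 3.265625 > 0 → [2.5, 2.75]
midpoint 2.625: p = -0.205078 < 0 → [2.625, 2.75]
midpoint 2.6875: p = 1.4592 > 0 → [2.625, 2.6875]

[2.625, 2.6875]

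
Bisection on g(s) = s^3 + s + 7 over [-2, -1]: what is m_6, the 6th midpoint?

midpoint -1.5: g = 2.125 > 0 → [-2, -1.5]
midpoint -1.75: g = -0.109375 < 0 → [-1.75, -1.5]
midpoint -1.625: g = 1.083984 > 0 → [-1.75, -1.625]
midpoint -1.6875: g = 0.5071 > 0 → [-1.75, -1.6875]
midpoint -1.71875: g = 0.2039 > 0 → [-1.75, -1.71875]
midpoint -1.734375: g = 0.0485 > 0 → [-1.75, -1.734375]

-1.734375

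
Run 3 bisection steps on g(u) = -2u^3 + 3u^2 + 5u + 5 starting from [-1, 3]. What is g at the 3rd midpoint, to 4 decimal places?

5.0000

u = 1 gives g = 11, positive; keep [1, 3]
u = 2 gives g = 11, positive; keep [2, 3]
u = 2.5 gives g = 5, positive; keep [2.5, 3]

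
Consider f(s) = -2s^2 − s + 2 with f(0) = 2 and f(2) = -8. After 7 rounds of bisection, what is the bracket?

[0.765625, 0.78125]

m = 1, f(m) = -1 (−); new bracket [0, 1]
m = 0.5, f(m) = 1 (+); new bracket [0.5, 1]
m = 0.75, f(m) = 0.125 (+); new bracket [0.75, 1]
m = 0.875, f(m) = -0.4062 (−); new bracket [0.75, 0.875]
m = 0.8125, f(m) = -0.1328 (−); new bracket [0.75, 0.8125]
m = 0.78125, f(m) = -0.002 (−); new bracket [0.75, 0.78125]
m = 0.765625, f(m) = 0.062 (+); new bracket [0.765625, 0.78125]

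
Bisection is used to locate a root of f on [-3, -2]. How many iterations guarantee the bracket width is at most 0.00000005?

25

Width after n steps is 1/2^n. Need 2^n ≥ 1/0.00000005 = 20000000.
2^24 = 16777216 < 20000000 ≤ 2^25 = 33554432, so n = 25.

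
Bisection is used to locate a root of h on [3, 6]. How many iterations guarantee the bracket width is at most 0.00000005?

Width after n steps is 3/2^n. Need 2^n ≥ 3/0.00000005 = 60000000.
2^25 = 33554432 < 60000000 ≤ 2^26 = 67108864, so n = 26.

26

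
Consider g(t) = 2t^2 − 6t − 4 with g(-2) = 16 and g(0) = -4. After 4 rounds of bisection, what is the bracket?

m = -1, g(m) = 4 (+); new bracket [-1, 0]
m = -0.5, g(m) = -0.5 (−); new bracket [-1, -0.5]
m = -0.75, g(m) = 1.625 (+); new bracket [-0.75, -0.5]
m = -0.625, g(m) = 0.5312 (+); new bracket [-0.625, -0.5]

[-0.625, -0.5]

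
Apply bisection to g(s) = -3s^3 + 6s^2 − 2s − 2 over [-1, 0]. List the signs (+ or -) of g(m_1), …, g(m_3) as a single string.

midpoint -0.5: g = 0.875 > 0 → [-0.5, 0]
midpoint -0.25: g = -1.078125 < 0 → [-0.5, -0.25]
midpoint -0.375: g = -0.248047 < 0 → [-0.5, -0.375]

+--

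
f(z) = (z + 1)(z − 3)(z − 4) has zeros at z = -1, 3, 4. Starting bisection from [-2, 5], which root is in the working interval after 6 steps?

-1

z = 1.5 gives f = 9.375, positive; keep [-2, 1.5]
z = -0.25 gives f = 10.359375, positive; keep [-2, -0.25]
z = -1.125 gives f = -2.642578, negative; keep [-1.125, -0.25]
z = -0.6875 gives f = 5.4016, positive; keep [-1.125, -0.6875]
z = -0.90625 gives f = 1.7967, positive; keep [-1.125, -0.90625]
z = -1.015625 gives f = -0.3147, negative; keep [-1.015625, -0.90625]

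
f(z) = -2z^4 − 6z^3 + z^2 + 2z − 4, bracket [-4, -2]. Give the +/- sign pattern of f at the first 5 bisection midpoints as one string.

-++++

m = -3, f(m) = -1 (−); new bracket [-3, -2]
m = -2.5, f(m) = 12.875 (+); new bracket [-3, -2.5]
m = -2.75, f(m) = 8.460938 (+); new bracket [-3, -2.75]
m = -2.875, f(m) = 4.4565 (+); new bracket [-3, -2.875]
m = -2.9375, f(m) = 1.9223 (+); new bracket [-3, -2.9375]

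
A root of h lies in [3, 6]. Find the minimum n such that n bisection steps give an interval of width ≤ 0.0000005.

Width after n steps is 3/2^n. Need 2^n ≥ 3/0.0000005 = 6000000.
2^22 = 4194304 < 6000000 ≤ 2^23 = 8388608, so n = 23.

23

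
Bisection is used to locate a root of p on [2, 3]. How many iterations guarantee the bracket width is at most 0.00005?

15

Width after n steps is 1/2^n. Need 2^n ≥ 1/0.00005 = 20000.
2^14 = 16384 < 20000 ≤ 2^15 = 32768, so n = 15.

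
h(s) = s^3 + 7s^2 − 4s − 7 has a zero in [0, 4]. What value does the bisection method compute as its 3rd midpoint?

h(2) = 21 > 0, so the root lies in [0, 2]
h(1) = -3 < 0, so the root lies in [1, 2]
h(1.5) = 6.125 > 0, so the root lies in [1, 1.5]

1.5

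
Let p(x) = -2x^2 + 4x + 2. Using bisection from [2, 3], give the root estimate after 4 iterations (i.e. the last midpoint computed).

2.4375

m = 2.5, p(m) = -0.5 (−); new bracket [2, 2.5]
m = 2.25, p(m) = 0.875 (+); new bracket [2.25, 2.5]
m = 2.375, p(m) = 0.21875 (+); new bracket [2.375, 2.5]
m = 2.4375, p(m) = -0.1328 (−); new bracket [2.375, 2.4375]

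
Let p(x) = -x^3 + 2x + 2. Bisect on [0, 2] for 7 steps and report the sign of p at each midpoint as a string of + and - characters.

midpoint 1: p = 3 > 0 → [1, 2]
midpoint 1.5: p = 1.625 > 0 → [1.5, 2]
midpoint 1.75: p = 0.140625 > 0 → [1.75, 2]
midpoint 1.875: p = -0.8418 < 0 → [1.75, 1.875]
midpoint 1.8125: p = -0.3293 < 0 → [1.75, 1.8125]
midpoint 1.78125: p = -0.0891 < 0 → [1.75, 1.78125]
midpoint 1.765625: p = 0.027 > 0 → [1.765625, 1.78125]

+++---+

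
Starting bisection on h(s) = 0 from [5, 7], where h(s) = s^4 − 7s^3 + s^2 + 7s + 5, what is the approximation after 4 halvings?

m = 6, h(m) = -133 (−); new bracket [6, 7]
m = 6.5, h(m) = -44.5625 (−); new bracket [6.5, 7]
m = 6.75, h(m) = 20.925781 (+); new bracket [6.5, 6.75]
m = 6.625, h(m) = -13.7751 (−); new bracket [6.625, 6.75]

6.625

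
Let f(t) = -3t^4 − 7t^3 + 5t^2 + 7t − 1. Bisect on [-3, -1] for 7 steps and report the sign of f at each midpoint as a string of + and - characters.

++--+++

m = -2, f(m) = 13 (+); new bracket [-3, -2]
m = -2.5, f(m) = 4.9375 (+); new bracket [-3, -2.5]
m = -2.75, f(m) = -8.433594 (−); new bracket [-2.75, -2.5]
m = -2.625, f(m) = -0.7488 (−); new bracket [-2.625, -2.5]
m = -2.5625, f(m) = 2.3264 (+); new bracket [-2.625, -2.5625]
m = -2.59375, f(m) = 0.849 (+); new bracket [-2.625, -2.59375]
m = -2.609375, f(m) = 0.0654 (+); new bracket [-2.625, -2.609375]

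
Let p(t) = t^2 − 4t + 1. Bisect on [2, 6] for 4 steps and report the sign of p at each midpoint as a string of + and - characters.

+--+

m = 4, p(m) = 1 (+); new bracket [2, 4]
m = 3, p(m) = -2 (−); new bracket [3, 4]
m = 3.5, p(m) = -0.75 (−); new bracket [3.5, 4]
m = 3.75, p(m) = 0.0625 (+); new bracket [3.5, 3.75]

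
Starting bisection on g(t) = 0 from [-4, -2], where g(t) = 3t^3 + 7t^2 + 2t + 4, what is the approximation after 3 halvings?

-2.25

g(-3) = -20 < 0, so the root lies in [-3, -2]
g(-2.5) = -4.125 < 0, so the root lies in [-2.5, -2]
g(-2.25) = 0.765625 > 0, so the root lies in [-2.5, -2.25]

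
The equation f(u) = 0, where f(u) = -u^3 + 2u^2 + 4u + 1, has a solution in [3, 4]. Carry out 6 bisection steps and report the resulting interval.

m = 3.5, f(m) = -3.375 (−); new bracket [3, 3.5]
m = 3.25, f(m) = 0.796875 (+); new bracket [3.25, 3.5]
m = 3.375, f(m) = -1.162109 (−); new bracket [3.25, 3.375]
m = 3.3125, f(m) = -0.1516 (−); new bracket [3.25, 3.3125]
m = 3.28125, f(m) = 0.3303 (+); new bracket [3.28125, 3.3125]
m = 3.296875, f(m) = 0.0913 (+); new bracket [3.296875, 3.3125]

[3.296875, 3.3125]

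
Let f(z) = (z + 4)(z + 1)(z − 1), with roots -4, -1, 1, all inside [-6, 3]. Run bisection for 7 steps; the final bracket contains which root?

-4

midpoint -1.5: f = 3.125 > 0 → [-6, -1.5]
midpoint -3.75: f = 3.265625 > 0 → [-6, -3.75]
midpoint -4.875: f = -19.919922 < 0 → [-4.875, -3.75]
midpoint -4.3125: f = -5.4993 < 0 → [-4.3125, -3.75]
midpoint -4.03125: f = -0.4766 < 0 → [-4.03125, -3.75]
midpoint -3.890625: f = 1.5462 > 0 → [-4.03125, -3.890625]
midpoint -3.9609375: f = 0.5738 > 0 → [-4.03125, -3.9609375]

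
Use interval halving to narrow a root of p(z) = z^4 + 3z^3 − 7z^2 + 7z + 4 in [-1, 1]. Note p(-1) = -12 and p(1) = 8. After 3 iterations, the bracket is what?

z = 0 gives p = 4, positive; keep [-1, 0]
z = -0.5 gives p = -1.5625, negative; keep [-0.5, 0]
z = -0.25 gives p = 1.769531, positive; keep [-0.5, -0.25]

[-0.5, -0.25]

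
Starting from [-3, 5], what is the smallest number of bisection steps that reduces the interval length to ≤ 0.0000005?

Width after n steps is 8/2^n. Need 2^n ≥ 8/0.0000005 = 16000000.
2^23 = 8388608 < 16000000 ≤ 2^24 = 16777216, so n = 24.

24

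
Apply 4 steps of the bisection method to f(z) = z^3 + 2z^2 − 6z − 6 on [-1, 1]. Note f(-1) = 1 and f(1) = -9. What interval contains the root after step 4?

z = 0 gives f = -6, negative; keep [-1, 0]
z = -0.5 gives f = -2.625, negative; keep [-1, -0.5]
z = -0.75 gives f = -0.796875, negative; keep [-1, -0.75]
z = -0.875 gives f = 0.1113, positive; keep [-0.875, -0.75]

[-0.875, -0.75]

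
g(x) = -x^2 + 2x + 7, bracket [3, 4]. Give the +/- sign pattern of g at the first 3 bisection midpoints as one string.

x = 3.5 gives g = 1.75, positive; keep [3.5, 4]
x = 3.75 gives g = 0.4375, positive; keep [3.75, 4]
x = 3.875 gives g = -0.265625, negative; keep [3.75, 3.875]

++-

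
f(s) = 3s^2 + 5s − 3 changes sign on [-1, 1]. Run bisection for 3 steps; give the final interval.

f(0) = -3 < 0, so the root lies in [0, 1]
f(0.5) = 0.25 > 0, so the root lies in [0, 0.5]
f(0.25) = -1.5625 < 0, so the root lies in [0.25, 0.5]

[0.25, 0.5]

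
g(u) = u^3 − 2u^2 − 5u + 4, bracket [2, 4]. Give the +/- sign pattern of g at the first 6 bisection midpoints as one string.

-++-+-

g(3) = -2 < 0, so the root lies in [3, 4]
g(3.5) = 4.875 > 0, so the root lies in [3, 3.5]
g(3.25) = 0.953125 > 0, so the root lies in [3, 3.25]
g(3.125) = -0.6387 < 0, so the root lies in [3.125, 3.25]
g(3.1875) = 0.1277 > 0, so the root lies in [3.125, 3.1875]
g(3.15625) = -0.2628 < 0, so the root lies in [3.15625, 3.1875]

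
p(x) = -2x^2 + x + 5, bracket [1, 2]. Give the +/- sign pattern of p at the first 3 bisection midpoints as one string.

++-

midpoint 1.5: p = 2 > 0 → [1.5, 2]
midpoint 1.75: p = 0.625 > 0 → [1.75, 2]
midpoint 1.875: p = -0.15625 < 0 → [1.75, 1.875]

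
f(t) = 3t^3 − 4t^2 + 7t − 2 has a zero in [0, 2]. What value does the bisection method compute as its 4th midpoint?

0.375

t = 1 gives f = 4, positive; keep [0, 1]
t = 0.5 gives f = 0.875, positive; keep [0, 0.5]
t = 0.25 gives f = -0.453125, negative; keep [0.25, 0.5]
t = 0.375 gives f = 0.2207, positive; keep [0.25, 0.375]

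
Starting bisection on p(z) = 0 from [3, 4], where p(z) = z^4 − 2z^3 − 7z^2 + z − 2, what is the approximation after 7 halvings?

m = 3.5, p(m) = -19.9375 (−); new bracket [3.5, 4]
m = 3.75, p(m) = -4.402344 (−); new bracket [3.75, 4]
m = 3.875, p(m) = 5.863525 (+); new bracket [3.75, 3.875]
m = 3.8125, p(m) = 0.5066 (+); new bracket [3.75, 3.8125]
m = 3.78125, p(m) = -2.0027 (−); new bracket [3.78125, 3.8125]
m = 3.796875, p(m) = -0.7619 (−); new bracket [3.796875, 3.8125]
m = 3.8046875, p(m) = -0.1311 (−); new bracket [3.8046875, 3.8125]

3.8046875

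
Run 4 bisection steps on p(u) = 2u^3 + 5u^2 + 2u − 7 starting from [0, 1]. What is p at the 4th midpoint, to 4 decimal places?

m = 0.5, p(m) = -4.5 (−); new bracket [0.5, 1]
m = 0.75, p(m) = -1.84375 (−); new bracket [0.75, 1]
m = 0.875, p(m) = -0.082031 (−); new bracket [0.875, 1]
m = 0.9375, p(m) = 0.9175 (+); new bracket [0.875, 0.9375]

0.9175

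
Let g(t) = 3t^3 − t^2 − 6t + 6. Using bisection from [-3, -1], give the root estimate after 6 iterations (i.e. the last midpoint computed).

midpoint -2: g = -10 < 0 → [-2, -1]
midpoint -1.5: g = 2.625 > 0 → [-2, -1.5]
midpoint -1.75: g = -2.640625 < 0 → [-1.75, -1.5]
midpoint -1.625: g = 0.2363 > 0 → [-1.75, -1.625]
midpoint -1.6875: g = -1.1389 < 0 → [-1.6875, -1.625]
midpoint -1.65625: g = -0.4358 < 0 → [-1.65625, -1.625]

-1.65625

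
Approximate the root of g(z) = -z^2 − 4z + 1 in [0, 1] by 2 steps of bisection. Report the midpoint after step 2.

g(0.5) = -1.25 < 0, so the root lies in [0, 0.5]
g(0.25) = -0.0625 < 0, so the root lies in [0, 0.25]

0.25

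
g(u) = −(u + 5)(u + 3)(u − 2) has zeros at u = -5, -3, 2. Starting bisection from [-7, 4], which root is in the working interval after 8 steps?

2

u = -1.5 gives g = 18.375, positive; keep [-1.5, 4]
u = 1.25 gives g = 19.921875, positive; keep [1.25, 4]
u = 2.625 gives g = -26.806641, negative; keep [1.25, 2.625]
u = 1.9375 gives g = 2.1409, positive; keep [1.9375, 2.625]
u = 2.28125 gives g = -10.8152, negative; keep [1.9375, 2.28125]
u = 2.109375 gives g = -3.973, negative; keep [1.9375, 2.109375]
u = 2.0234375 gives g = -0.8269, negative; keep [1.9375, 2.0234375]
u = 1.98046875 gives g = 0.679, positive; keep [1.98046875, 2.0234375]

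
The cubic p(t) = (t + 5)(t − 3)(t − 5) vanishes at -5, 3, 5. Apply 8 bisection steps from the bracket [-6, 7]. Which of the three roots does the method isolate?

p(0.5) = 61.875 > 0, so the root lies in [-6, 0.5]
p(-2.75) = 100.265625 > 0, so the root lies in [-6, -2.75]
p(-4.375) = 43.212891 > 0, so the root lies in [-6, -4.375]
p(-5.1875) = -15.6394 < 0, so the root lies in [-5.1875, -4.375]
p(-4.78125) = 16.6491 > 0, so the root lies in [-5.1875, -4.78125]
p(-4.984375) = 1.2456 > 0, so the root lies in [-5.1875, -4.984375]
p(-5.0859375) = -7.0086 < 0, so the root lies in [-5.0859375, -4.984375]
p(-5.03515625) = -2.8348 < 0, so the root lies in [-5.03515625, -4.984375]

-5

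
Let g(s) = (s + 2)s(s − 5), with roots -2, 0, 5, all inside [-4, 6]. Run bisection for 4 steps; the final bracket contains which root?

5

g(1) = -12 < 0, so the root lies in [1, 6]
g(3.5) = -28.875 < 0, so the root lies in [3.5, 6]
g(4.75) = -8.015625 < 0, so the root lies in [4.75, 6]
g(5.375) = 14.8652 > 0, so the root lies in [4.75, 5.375]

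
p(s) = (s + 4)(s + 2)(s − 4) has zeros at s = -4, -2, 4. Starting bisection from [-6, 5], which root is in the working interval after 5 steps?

m = -0.5, p(m) = -23.625 (−); new bracket [-0.5, 5]
m = 2.25, p(m) = -46.484375 (−); new bracket [2.25, 5]
m = 3.625, p(m) = -16.083984 (−); new bracket [3.625, 5]
m = 4.3125, p(m) = 16.3977 (+); new bracket [3.625, 4.3125]
m = 3.96875, p(m) = -1.4864 (−); new bracket [3.96875, 4.3125]

4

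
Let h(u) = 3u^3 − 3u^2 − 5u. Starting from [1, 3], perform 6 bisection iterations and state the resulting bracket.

[1.875, 1.90625]

h(2) = 2 > 0, so the root lies in [1, 2]
h(1.5) = -4.125 < 0, so the root lies in [1.5, 2]
h(1.75) = -1.859375 < 0, so the root lies in [1.75, 2]
h(1.875) = -0.1465 < 0, so the root lies in [1.875, 2]
h(1.9375) = 0.8704 > 0, so the root lies in [1.875, 1.9375]
h(1.90625) = 0.3481 > 0, so the root lies in [1.875, 1.90625]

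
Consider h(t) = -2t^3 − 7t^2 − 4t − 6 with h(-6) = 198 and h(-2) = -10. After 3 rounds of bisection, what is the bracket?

[-3.5, -3]

midpoint -4: h = 26 > 0 → [-4, -2]
midpoint -3: h = -3 < 0 → [-4, -3]
midpoint -3.5: h = 8 > 0 → [-3.5, -3]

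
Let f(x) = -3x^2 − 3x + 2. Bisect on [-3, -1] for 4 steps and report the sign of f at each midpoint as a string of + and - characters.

m = -2, f(m) = -4 (−); new bracket [-2, -1]
m = -1.5, f(m) = -0.25 (−); new bracket [-1.5, -1]
m = -1.25, f(m) = 1.0625 (+); new bracket [-1.5, -1.25]
m = -1.375, f(m) = 0.4531 (+); new bracket [-1.5, -1.375]

--++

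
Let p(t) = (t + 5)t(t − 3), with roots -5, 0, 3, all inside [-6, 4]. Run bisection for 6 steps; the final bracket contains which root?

-5

p(-1) = 16 > 0, so the root lies in [-6, -1]
p(-3.5) = 34.125 > 0, so the root lies in [-6, -3.5]
p(-4.75) = 9.203125 > 0, so the root lies in [-6, -4.75]
p(-5.375) = -16.8809 < 0, so the root lies in [-5.375, -4.75]
p(-5.0625) = -2.551 < 0, so the root lies in [-5.0625, -4.75]
p(-4.90625) = 3.6366 > 0, so the root lies in [-5.0625, -4.90625]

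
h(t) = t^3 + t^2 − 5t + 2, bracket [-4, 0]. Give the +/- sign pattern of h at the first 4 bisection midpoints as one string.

midpoint -2: h = 8 > 0 → [-4, -2]
midpoint -3: h = -1 < 0 → [-3, -2]
midpoint -2.5: h = 5.125 > 0 → [-3, -2.5]
midpoint -2.75: h = 2.5156 > 0 → [-3, -2.75]

+-++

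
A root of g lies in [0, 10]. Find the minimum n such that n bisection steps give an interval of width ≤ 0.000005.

21

Width after n steps is 10/2^n. Need 2^n ≥ 10/0.000005 = 2000000.
2^20 = 1048576 < 2000000 ≤ 2^21 = 2097152, so n = 21.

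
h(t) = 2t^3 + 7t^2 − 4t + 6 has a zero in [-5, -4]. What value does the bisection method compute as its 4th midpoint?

m = -4.5, h(m) = -16.5 (−); new bracket [-4.5, -4]
m = -4.25, h(m) = -4.09375 (−); new bracket [-4.25, -4]
m = -4.125, h(m) = 1.230469 (+); new bracket [-4.25, -4.125]
m = -4.1875, h(m) = -1.3608 (−); new bracket [-4.1875, -4.125]

-4.1875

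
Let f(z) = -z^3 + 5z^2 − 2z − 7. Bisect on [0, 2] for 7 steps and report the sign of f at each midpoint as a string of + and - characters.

---+-+-

f(1) = -5 < 0, so the root lies in [1, 2]
f(1.5) = -2.125 < 0, so the root lies in [1.5, 2]
f(1.75) = -0.546875 < 0, so the root lies in [1.75, 2]
f(1.875) = 0.2363 > 0, so the root lies in [1.75, 1.875]
f(1.8125) = -0.1536 < 0, so the root lies in [1.8125, 1.875]
f(1.84375) = 0.0419 > 0, so the root lies in [1.8125, 1.84375]
f(1.828125) = -0.0557 < 0, so the root lies in [1.828125, 1.84375]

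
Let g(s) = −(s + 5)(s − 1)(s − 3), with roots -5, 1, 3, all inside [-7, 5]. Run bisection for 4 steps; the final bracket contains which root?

m = -1, g(m) = -32 (−); new bracket [-7, -1]
m = -4, g(m) = -35 (−); new bracket [-7, -4]
m = -5.5, g(m) = 27.625 (+); new bracket [-5.5, -4]
m = -4.75, g(m) = -11.1406 (−); new bracket [-5.5, -4.75]

-5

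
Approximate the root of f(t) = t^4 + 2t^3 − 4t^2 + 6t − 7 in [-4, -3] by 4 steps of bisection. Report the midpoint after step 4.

-3.6875

m = -3.5, f(m) = -12.6875 (−); new bracket [-4, -3.5]
m = -3.75, f(m) = 6.535156 (+); new bracket [-3.75, -3.5]
m = -3.625, f(m) = -3.906006 (−); new bracket [-3.75, -3.625]
m = -3.6875, f(m) = 1.0979 (+); new bracket [-3.6875, -3.625]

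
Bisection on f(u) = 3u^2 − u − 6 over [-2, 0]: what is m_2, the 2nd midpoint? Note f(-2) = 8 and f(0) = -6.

midpoint -1: f = -2 < 0 → [-2, -1]
midpoint -1.5: f = 2.25 > 0 → [-1.5, -1]

-1.5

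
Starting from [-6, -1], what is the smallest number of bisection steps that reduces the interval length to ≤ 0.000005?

Width after n steps is 5/2^n. Need 2^n ≥ 5/0.000005 = 1000000.
2^19 = 524288 < 1000000 ≤ 2^20 = 1048576, so n = 20.

20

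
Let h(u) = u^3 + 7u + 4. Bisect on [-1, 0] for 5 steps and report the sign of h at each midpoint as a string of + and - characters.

u = -0.5 gives h = 0.375, positive; keep [-1, -0.5]
u = -0.75 gives h = -1.671875, negative; keep [-0.75, -0.5]
u = -0.625 gives h = -0.619141, negative; keep [-0.625, -0.5]
u = -0.5625 gives h = -0.1155, negative; keep [-0.5625, -0.5]
u = -0.53125 gives h = 0.1313, positive; keep [-0.5625, -0.53125]

+---+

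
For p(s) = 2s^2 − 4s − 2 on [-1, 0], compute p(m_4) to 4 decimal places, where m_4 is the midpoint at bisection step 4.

0.1328

m = -0.5, p(m) = 0.5 (+); new bracket [-0.5, 0]
m = -0.25, p(m) = -0.875 (−); new bracket [-0.5, -0.25]
m = -0.375, p(m) = -0.21875 (−); new bracket [-0.5, -0.375]
m = -0.4375, p(m) = 0.1328 (+); new bracket [-0.4375, -0.375]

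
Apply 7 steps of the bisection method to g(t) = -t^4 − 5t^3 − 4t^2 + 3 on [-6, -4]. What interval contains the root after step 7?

midpoint -5: g = -97 < 0 → [-5, -4]
midpoint -4.5: g = -32.4375 < 0 → [-4.5, -4]
midpoint -4.25: g = -11.675781 < 0 → [-4.25, -4]
midpoint -4.125: g = -3.6467 < 0 → [-4.125, -4]
midpoint -4.0625: g = -0.159 < 0 → [-4.0625, -4]
midpoint -4.03125: g = 1.4606 > 0 → [-4.0625, -4.03125]
midpoint -4.046875: g = 0.661 > 0 → [-4.0625, -4.046875]

[-4.0625, -4.046875]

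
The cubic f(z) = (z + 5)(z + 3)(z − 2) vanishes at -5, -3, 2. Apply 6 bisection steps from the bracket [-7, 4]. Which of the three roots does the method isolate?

2

midpoint -1.5: f = -18.375 < 0 → [-1.5, 4]
midpoint 1.25: f = -19.921875 < 0 → [1.25, 4]
midpoint 2.625: f = 26.806641 > 0 → [1.25, 2.625]
midpoint 1.9375: f = -2.1409 < 0 → [1.9375, 2.625]
midpoint 2.28125: f = 10.8152 > 0 → [1.9375, 2.28125]
midpoint 2.109375: f = 3.973 > 0 → [1.9375, 2.109375]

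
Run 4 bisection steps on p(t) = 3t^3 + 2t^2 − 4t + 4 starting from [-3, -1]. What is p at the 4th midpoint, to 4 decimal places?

p(-2) = -4 < 0, so the root lies in [-2, -1]
p(-1.5) = 4.375 > 0, so the root lies in [-2, -1.5]
p(-1.75) = 1.046875 > 0, so the root lies in [-2, -1.75]
p(-1.875) = -1.2441 < 0, so the root lies in [-1.875, -1.75]

-1.2441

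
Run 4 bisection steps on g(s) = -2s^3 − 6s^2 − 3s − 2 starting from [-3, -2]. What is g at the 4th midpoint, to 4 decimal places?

-0.0581

m = -2.5, g(m) = -0.75 (−); new bracket [-3, -2.5]
m = -2.75, g(m) = 2.46875 (+); new bracket [-2.75, -2.5]
m = -2.625, g(m) = 0.707031 (+); new bracket [-2.625, -2.5]
m = -2.5625, g(m) = -0.0581 (−); new bracket [-2.625, -2.5625]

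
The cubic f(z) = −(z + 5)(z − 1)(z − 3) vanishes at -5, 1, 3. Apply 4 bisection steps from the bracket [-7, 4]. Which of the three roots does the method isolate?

f(-1.5) = -39.375 < 0, so the root lies in [-7, -1.5]
f(-4.25) = -28.546875 < 0, so the root lies in [-7, -4.25]
f(-5.625) = 35.712891 > 0, so the root lies in [-5.625, -4.25]
f(-4.9375) = -2.9456 < 0, so the root lies in [-5.625, -4.9375]

-5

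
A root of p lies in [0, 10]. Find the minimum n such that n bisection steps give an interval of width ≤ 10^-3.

Width after n steps is 10/2^n. Need 2^n ≥ 10/10^-3 = 10000.
2^13 = 8192 < 10000 ≤ 2^14 = 16384, so n = 14.

14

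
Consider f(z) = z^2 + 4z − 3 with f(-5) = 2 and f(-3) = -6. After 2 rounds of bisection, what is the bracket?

[-5, -4.5]

f(-4) = -3 < 0, so the root lies in [-5, -4]
f(-4.5) = -0.75 < 0, so the root lies in [-5, -4.5]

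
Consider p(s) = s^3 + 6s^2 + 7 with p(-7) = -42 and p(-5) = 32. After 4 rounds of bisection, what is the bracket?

p(-6) = 7 > 0, so the root lies in [-7, -6]
p(-6.5) = -14.125 < 0, so the root lies in [-6.5, -6]
p(-6.25) = -2.765625 < 0, so the root lies in [-6.25, -6]
p(-6.125) = 2.3105 > 0, so the root lies in [-6.25, -6.125]

[-6.25, -6.125]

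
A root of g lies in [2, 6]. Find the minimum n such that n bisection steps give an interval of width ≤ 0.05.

7

Width after n steps is 4/2^n. Need 2^n ≥ 4/0.05 = 80.
2^6 = 64 < 80 ≤ 2^7 = 128, so n = 7.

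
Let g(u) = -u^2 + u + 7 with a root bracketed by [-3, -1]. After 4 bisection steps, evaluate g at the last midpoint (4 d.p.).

midpoint -2: g = 1 > 0 → [-3, -2]
midpoint -2.5: g = -1.75 < 0 → [-2.5, -2]
midpoint -2.25: g = -0.3125 < 0 → [-2.25, -2]
midpoint -2.125: g = 0.3594 > 0 → [-2.25, -2.125]

0.3594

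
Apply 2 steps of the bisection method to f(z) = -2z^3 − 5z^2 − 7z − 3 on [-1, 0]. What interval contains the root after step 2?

[-0.75, -0.5]

midpoint -0.5: f = -0.5 < 0 → [-1, -0.5]
midpoint -0.75: f = 0.28125 > 0 → [-0.75, -0.5]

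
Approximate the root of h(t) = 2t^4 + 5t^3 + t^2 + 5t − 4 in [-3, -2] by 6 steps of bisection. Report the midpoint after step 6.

m = -2.5, h(m) = -10.25 (−); new bracket [-3, -2.5]
m = -2.75, h(m) = 0.210938 (+); new bracket [-2.75, -2.5]
m = -2.625, h(m) = -5.712402 (−); new bracket [-2.75, -2.625]
m = -2.6875, h(m) = -2.9358 (−); new bracket [-2.75, -2.6875]
m = -2.71875, h(m) = -1.4102 (−); new bracket [-2.75, -2.71875]
m = -2.734375, h(m) = -0.6118 (−); new bracket [-2.75, -2.734375]

-2.734375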